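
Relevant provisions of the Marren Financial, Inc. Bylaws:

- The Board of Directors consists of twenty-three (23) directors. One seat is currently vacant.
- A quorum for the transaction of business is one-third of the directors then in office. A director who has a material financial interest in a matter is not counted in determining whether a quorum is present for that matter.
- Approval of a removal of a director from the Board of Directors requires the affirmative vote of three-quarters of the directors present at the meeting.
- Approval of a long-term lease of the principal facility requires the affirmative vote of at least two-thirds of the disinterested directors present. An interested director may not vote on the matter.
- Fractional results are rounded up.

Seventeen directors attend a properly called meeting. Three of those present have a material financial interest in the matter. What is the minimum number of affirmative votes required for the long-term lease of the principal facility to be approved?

The long-term lease of the principal facility requires two-thirds of the disinterested directors present (17 − 3 = 14).
2/3 of 14 = 9.33, rounded up to 10.

10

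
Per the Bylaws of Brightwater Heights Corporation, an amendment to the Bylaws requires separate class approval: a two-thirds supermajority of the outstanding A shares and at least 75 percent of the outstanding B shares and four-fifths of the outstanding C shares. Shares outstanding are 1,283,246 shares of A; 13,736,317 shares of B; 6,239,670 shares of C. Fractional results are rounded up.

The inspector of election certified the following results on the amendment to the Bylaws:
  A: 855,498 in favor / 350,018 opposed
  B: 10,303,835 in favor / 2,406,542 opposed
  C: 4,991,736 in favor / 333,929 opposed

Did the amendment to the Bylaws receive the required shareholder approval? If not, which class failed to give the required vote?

A: 2/3 of 1283246 = 855497.33, rounded up to 855498; 855,498 required, 855,498 in favor — approved.
B: 3/4 of 13736317 = 10302237.75, rounded up to 10302238; 10,302,238 required, 10,303,835 in favor — approved.
C: 4/5 of 6239670 = 4991736; 4,991,736 required, 4,991,736 in favor — approved.

Approved — every class gave the required vote.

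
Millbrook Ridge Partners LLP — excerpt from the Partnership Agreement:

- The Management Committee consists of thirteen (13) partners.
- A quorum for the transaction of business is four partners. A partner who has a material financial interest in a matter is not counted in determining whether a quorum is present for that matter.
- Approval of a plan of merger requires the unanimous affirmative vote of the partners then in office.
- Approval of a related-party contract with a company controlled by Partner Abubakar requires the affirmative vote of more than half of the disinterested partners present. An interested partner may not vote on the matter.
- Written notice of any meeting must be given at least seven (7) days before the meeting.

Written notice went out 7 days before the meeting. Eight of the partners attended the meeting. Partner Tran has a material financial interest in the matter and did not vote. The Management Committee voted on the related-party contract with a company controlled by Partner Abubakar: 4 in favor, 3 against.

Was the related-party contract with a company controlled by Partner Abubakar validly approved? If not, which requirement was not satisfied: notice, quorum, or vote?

Notice: 7 days given; 7 required (7 ≥ 7). Satisfied.
Quorum: 8 present, but the 1 interested partner does not count, leaving 7. Quorum is 4. Satisfied.
Vote: the related-party contract with a company controlled by Partner Abubakar requires a majority of the disinterested partners present (8 − 1 = 7). A majority of 7 is 4, so 4 affirmative votes are needed; 4 voted in favor. Satisfied.

Valid — all requirements satisfied.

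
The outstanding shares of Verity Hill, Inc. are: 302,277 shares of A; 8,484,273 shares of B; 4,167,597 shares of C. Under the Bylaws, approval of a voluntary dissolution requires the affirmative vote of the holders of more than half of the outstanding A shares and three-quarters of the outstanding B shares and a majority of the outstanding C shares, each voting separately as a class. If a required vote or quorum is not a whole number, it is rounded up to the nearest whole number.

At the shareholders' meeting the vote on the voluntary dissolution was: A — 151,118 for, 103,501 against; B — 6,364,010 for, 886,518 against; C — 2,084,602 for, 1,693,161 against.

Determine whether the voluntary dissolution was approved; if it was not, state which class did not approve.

A: a majority of 302277 is 151139; 151,139 required, 151,118 in favor — not approved.
B: 3/4 of 8484273 = 6363204.75, rounded up to 6363205; 6,363,205 required, 6,364,010 in favor — approved.
C: a majority of 4167597 is 2083799; 2,083,799 required, 2,084,602 in favor — approved.

Not approved — the A shares did not give the required vote.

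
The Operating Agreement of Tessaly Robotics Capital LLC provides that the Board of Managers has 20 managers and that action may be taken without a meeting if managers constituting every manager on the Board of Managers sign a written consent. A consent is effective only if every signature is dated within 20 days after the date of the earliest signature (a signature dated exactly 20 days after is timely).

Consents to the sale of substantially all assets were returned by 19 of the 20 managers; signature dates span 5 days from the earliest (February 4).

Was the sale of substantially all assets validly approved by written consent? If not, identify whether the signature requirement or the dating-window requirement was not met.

Signatures required: the unanimous vote of 20 — unanimous means all 20, so 20 needed; 19 signed. Insufficient.
Dating window: the latest signature is 5 days after the earliest; the limit is 20 days. Within the window.

Not effective — insufficient signatures.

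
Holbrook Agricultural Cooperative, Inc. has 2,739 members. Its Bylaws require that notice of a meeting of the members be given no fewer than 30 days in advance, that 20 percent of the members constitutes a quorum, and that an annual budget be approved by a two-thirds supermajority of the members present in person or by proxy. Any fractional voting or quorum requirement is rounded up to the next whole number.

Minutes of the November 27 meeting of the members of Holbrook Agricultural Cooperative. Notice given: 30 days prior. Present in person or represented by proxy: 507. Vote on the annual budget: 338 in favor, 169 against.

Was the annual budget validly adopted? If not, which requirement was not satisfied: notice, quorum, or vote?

Notice: 30 days given; 30 required. Satisfied.
Quorum: 20% of 2,739 = 547.80, rounded up to 548; 507 present. Not satisfied.
Vote: requires two-thirds of those present (507); 2/3 of 507 = 338, so 338 needed; 338 in favor. Satisfied.

Invalid — quorum requirement not satisfied.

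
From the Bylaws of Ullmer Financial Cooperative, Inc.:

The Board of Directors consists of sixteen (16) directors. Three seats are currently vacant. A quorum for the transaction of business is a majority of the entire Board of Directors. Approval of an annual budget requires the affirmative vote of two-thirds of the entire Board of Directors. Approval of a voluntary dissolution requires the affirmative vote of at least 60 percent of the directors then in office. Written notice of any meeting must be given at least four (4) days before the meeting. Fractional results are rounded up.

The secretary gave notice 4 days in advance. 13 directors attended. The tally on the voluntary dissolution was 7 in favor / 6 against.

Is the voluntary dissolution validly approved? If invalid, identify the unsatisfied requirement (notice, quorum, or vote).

Notice: 4 days given; 4 required (4 ≥ 4). Satisfied.
Quorum: 13 present; quorum is 9. Satisfied.
Vote: the voluntary dissolution requires three-fifths of the directors then in office (13). 3/5 of 13 = 7.80, rounded up to 8, so 8 affirmative votes are needed; 7 voted in favor. Not satisfied.

Invalid — vote requirement not satisfied.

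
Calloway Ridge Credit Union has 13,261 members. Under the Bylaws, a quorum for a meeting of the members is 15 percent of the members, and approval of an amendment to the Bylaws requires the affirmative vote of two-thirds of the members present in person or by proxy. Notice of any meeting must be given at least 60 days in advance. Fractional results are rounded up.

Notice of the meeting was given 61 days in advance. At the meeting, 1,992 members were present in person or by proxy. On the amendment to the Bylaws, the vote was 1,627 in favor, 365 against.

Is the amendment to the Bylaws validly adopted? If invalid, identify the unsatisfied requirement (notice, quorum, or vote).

Valid — all requirements satisfied.

Notice: 61 days given; 60 required. Satisfied.
Quorum: 15% of 13,261 = 1,989.15, rounded up to 1,990; 1,992 present. Satisfied.
Vote: requires two-thirds of those present (1,992); 2/3 of 1992 = 1328, so 1,328 needed; 1,627 in favor. Satisfied.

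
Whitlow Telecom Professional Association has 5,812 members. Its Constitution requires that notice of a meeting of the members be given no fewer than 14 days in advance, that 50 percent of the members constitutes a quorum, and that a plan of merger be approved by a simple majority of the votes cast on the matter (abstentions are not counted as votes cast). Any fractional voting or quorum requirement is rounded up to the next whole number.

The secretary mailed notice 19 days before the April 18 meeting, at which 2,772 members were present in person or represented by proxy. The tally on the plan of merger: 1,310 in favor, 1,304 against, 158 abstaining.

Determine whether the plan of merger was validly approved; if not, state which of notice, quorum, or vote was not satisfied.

Notice: 19 days given; 14 required. Satisfied.
Quorum: 50% of 5,812 = 2,906; 2,772 present. Not satisfied.
Vote: requires a majority of the votes cast (2,772 − 158 abstaining = 2,614); a majority of 2614 is 1308, so 1,308 needed; 1,310 in favor. Satisfied.

Invalid — quorum requirement not satisfied.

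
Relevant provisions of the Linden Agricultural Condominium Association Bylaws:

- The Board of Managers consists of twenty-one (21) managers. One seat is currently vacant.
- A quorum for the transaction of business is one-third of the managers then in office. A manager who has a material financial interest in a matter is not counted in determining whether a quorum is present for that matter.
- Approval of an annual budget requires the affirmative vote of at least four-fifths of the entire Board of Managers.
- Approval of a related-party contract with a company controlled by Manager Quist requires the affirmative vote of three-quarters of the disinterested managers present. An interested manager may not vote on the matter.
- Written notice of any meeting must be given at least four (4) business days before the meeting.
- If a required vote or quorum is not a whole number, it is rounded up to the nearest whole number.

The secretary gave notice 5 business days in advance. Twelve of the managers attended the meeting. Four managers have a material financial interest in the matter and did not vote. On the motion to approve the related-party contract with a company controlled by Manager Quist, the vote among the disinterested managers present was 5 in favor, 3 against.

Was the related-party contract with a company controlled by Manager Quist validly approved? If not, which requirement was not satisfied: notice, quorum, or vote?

Invalid — vote requirement not satisfied.

Notice: 5 business days given; 4 required (5 ≥ 4). Satisfied.
Quorum: 12 present, but the 4 interested managers do not count, leaving 8. Quorum is 7. Satisfied.
Vote: the related-party contract with a company controlled by Manager Quist requires three-fourths of the disinterested managers present (12 − 4 = 8). 3/4 of 8 = 6, so 6 affirmative votes are needed; 5 voted in favor. Not satisfied.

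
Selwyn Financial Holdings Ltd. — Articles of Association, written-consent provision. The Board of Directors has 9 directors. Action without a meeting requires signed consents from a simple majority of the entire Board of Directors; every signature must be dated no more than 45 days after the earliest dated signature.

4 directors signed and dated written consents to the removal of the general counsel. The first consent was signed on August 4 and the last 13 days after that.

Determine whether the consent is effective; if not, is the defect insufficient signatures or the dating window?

Signatures required: a simple majority of 9 — a majority of 9 is 5, so 5 needed; 4 signed. Insufficient.
Dating window: the latest signature is 13 days after the earliest; the limit is 45 days. Within the window.

Not effective — insufficient signatures.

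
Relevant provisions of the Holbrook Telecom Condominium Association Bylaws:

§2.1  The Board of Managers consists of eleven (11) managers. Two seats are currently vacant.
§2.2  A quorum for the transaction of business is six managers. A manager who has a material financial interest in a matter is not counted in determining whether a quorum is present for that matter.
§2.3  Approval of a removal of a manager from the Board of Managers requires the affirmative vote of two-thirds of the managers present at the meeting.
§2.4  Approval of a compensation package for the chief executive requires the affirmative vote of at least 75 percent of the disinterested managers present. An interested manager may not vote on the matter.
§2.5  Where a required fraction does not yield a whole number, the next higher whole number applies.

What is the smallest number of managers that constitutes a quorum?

The quorum is fixed at 6.

6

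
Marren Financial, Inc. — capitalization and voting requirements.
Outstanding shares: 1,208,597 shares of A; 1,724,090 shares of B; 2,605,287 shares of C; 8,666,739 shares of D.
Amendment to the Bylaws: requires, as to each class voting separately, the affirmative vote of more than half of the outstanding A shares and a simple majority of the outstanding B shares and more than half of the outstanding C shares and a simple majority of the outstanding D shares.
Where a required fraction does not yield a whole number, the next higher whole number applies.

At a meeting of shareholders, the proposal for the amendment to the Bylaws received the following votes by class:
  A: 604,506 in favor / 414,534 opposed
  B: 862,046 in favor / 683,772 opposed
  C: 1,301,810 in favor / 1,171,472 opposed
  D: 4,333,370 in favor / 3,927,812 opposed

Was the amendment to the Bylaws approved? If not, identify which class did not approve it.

A: a majority of 1208597 is 604299; 604,299 required, 604,506 in favor — approved.
B: a majority of 1724090 is 862046; 862,046 required, 862,046 in favor — approved.
C: a majority of 2605287 is 1302644; 1,302,644 required, 1,301,810 in favor — not approved.
D: a majority of 8666739 is 4333370; 4,333,370 required, 4,333,370 in favor — approved.

Not approved — the C shares did not give the required vote.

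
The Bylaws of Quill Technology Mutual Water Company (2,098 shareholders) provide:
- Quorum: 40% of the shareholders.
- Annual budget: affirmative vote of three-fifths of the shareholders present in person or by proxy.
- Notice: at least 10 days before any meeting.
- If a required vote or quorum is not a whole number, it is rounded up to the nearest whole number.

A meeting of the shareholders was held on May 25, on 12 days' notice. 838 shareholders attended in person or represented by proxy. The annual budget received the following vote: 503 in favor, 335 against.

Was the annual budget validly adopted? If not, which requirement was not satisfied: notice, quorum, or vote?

Invalid — quorum requirement not satisfied.

Notice: 12 days given; 10 required. Satisfied.
Quorum: 40% of 2,098 = 839.20, rounded up to 840; 838 present. Not satisfied.
Vote: requires three-fifths of those present (838); 3/5 of 838 = 502.80, rounded up to 503, so 503 needed; 503 in favor. Satisfied.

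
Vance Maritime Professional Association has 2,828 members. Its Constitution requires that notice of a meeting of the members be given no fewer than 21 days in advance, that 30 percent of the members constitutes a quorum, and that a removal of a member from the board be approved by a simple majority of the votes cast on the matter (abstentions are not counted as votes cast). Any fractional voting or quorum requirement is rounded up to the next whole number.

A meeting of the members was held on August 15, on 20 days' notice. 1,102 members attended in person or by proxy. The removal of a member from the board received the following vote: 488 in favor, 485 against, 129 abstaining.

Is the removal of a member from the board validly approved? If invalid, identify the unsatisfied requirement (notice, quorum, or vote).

Notice: 20 days given; 21 required. Not satisfied.
Quorum: 30% of 2,828 = 848.40, rounded up to 849; 1,102 present. Satisfied.
Vote: requires a majority of the votes cast (1,102 − 129 abstaining = 973); a majority of 973 is 487, so 487 needed; 488 in favor. Satisfied.

Invalid — notice requirement not satisfied.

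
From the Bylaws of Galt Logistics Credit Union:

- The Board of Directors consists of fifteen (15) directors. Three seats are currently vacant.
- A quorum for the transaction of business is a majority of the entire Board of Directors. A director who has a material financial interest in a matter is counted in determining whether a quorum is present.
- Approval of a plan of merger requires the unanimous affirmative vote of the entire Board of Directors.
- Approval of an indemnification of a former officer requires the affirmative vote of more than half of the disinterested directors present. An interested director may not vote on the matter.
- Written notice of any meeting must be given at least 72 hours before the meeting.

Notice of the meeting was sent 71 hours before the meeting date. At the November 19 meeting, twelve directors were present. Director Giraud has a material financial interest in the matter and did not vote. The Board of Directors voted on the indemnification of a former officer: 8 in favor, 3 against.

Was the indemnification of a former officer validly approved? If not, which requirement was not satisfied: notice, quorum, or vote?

Invalid — notice requirement not satisfied.

Notice: 71 hours given; 72 required (71 < 72). Not satisfied.
Quorum: 12 present (interested directors count toward quorum); quorum is 8. Satisfied.
Vote: the indemnification of a former officer requires a majority of the disinterested directors present (12 − 1 = 11). A majority of 11 is 6, so 6 affirmative votes are needed; 8 voted in favor. Satisfied.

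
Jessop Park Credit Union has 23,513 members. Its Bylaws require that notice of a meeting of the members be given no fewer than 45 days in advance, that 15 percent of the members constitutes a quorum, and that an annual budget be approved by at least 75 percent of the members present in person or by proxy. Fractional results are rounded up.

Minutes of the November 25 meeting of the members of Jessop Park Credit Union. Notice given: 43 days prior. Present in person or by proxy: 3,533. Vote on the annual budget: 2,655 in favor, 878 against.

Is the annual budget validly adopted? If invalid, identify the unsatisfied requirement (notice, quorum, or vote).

Notice: 43 days given; 45 required. Not satisfied.
Quorum: 15% of 23,513 = 3,526.95, rounded up to 3,527; 3,533 present. Satisfied.
Vote: requires three-fourths of those present (3,533); 3/4 of 3533 = 2649.75, rounded up to 2650, so 2,650 needed; 2,655 in favor. Satisfied.

Invalid — notice requirement not satisfied.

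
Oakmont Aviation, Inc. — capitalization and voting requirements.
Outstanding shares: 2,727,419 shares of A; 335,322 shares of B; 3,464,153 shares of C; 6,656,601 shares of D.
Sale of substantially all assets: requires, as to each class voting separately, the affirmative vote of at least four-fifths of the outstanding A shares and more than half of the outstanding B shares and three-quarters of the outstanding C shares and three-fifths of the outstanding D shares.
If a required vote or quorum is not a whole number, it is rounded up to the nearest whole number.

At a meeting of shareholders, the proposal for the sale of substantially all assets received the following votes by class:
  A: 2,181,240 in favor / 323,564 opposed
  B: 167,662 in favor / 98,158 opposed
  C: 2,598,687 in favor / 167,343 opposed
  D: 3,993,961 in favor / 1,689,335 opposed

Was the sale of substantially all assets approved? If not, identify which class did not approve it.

A: 4/5 of 2727419 = 2181935.20, rounded up to 2181936; 2,181,936 required, 2,181,240 in favor — not approved.
B: a majority of 335322 is 167662; 167,662 required, 167,662 in favor — approved.
C: 3/4 of 3464153 = 2598114.75, rounded up to 2598115; 2,598,115 required, 2,598,687 in favor — approved.
D: 3/5 of 6656601 = 3993960.60, rounded up to 3993961; 3,993,961 required, 3,993,961 in favor — approved.

Not approved — the A shares did not give the required vote.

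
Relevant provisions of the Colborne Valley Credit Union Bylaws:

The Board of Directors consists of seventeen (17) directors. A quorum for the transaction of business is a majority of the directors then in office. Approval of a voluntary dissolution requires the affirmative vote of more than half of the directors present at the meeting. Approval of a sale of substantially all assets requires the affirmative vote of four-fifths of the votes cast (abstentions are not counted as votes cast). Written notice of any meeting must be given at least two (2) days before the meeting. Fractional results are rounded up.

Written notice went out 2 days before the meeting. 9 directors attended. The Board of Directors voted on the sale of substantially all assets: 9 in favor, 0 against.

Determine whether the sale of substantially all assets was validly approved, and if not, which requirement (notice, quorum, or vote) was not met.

Notice: 2 days given; 2 required (2 ≥ 2). Satisfied.
Quorum: 9 present; quorum is 9. Satisfied.
Vote: the sale of substantially all assets requires four-fifths of the votes cast (9). 4/5 of 9 = 7.20, rounded up to 8, so 8 affirmative votes are needed; 9 voted in favor. Satisfied.

Valid — all requirements satisfied.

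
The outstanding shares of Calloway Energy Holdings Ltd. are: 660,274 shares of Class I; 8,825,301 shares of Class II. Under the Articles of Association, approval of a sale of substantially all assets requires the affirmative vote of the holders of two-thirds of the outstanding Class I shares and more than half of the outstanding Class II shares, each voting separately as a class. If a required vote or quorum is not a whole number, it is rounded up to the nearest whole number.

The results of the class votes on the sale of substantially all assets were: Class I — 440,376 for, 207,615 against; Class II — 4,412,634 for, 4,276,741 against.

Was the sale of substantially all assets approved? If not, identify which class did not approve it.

Class I: 2/3 of 660274 = 440182.67, rounded up to 440183; 440,183 required, 440,376 in favor — approved.
Class II: a majority of 8825301 is 4412651; 4,412,651 required, 4,412,634 in favor — not approved.

Not approved — the Class II shares did not give the required vote.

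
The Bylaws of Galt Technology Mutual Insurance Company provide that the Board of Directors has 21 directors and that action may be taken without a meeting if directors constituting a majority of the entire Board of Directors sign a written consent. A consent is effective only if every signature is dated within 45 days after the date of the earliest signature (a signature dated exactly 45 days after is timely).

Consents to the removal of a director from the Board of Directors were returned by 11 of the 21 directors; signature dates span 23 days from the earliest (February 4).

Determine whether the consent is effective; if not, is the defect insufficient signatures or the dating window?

Effective — both the signature and dating-window requirements are satisfied.

Signatures required: a majority of 21 — a majority of 21 is 11, so 11 needed; 11 signed. Sufficient.
Dating window: the latest signature is 23 days after the earliest; the limit is 45 days. Within the window.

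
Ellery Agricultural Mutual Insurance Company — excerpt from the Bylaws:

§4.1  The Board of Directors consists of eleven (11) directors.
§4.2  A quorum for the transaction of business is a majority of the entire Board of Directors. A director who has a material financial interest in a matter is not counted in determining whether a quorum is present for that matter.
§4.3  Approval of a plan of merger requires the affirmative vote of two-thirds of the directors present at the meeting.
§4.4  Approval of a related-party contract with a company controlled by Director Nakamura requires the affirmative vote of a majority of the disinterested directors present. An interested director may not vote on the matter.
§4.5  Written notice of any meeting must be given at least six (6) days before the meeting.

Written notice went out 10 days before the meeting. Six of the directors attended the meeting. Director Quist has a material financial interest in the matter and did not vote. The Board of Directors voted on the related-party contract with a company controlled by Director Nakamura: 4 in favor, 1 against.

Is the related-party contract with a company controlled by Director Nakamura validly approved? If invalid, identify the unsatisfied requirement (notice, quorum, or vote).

Invalid — quorum requirement not satisfied.

Notice: 10 days given; 6 required (10 ≥ 6). Satisfied.
Quorum: 6 present, but the 1 interested director does not count, leaving 5. Quorum is 6. Not satisfied.
Vote: the related-party contract with a company controlled by Director Nakamura requires a majority of the disinterested directors present (6 − 1 = 5). A majority of 5 is 3, so 3 affirmative votes are needed; 4 voted in favor. Satisfied. (Moot — without a quorum no business can be validly transacted.)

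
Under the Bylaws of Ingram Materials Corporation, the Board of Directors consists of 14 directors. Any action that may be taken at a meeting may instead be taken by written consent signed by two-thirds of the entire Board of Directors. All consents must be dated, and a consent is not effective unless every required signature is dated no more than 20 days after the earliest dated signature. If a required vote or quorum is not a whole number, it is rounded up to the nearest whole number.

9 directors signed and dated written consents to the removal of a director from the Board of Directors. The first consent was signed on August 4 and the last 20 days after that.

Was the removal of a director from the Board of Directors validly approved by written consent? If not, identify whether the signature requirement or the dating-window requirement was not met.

Not effective — insufficient signatures.

Signatures required: two-thirds of 14 — 2/3 of 14 = 9.33, rounded up to 10, so 10 needed; 9 signed. Insufficient.
Dating window: the latest signature is 20 days after the earliest; the limit is 20 days. Within the window.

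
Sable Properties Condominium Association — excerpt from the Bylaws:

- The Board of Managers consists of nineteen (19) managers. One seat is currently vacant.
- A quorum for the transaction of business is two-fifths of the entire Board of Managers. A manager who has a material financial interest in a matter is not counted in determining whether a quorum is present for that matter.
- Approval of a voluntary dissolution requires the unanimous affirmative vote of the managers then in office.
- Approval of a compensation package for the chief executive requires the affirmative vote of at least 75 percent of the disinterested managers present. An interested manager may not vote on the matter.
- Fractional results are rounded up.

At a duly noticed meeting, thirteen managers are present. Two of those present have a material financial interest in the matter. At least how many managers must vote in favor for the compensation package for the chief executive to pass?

9

The compensation package for the chief executive requires three-fourths of the disinterested managers present (13 − 2 = 11).
3/4 of 11 = 8.25, rounded up to 9.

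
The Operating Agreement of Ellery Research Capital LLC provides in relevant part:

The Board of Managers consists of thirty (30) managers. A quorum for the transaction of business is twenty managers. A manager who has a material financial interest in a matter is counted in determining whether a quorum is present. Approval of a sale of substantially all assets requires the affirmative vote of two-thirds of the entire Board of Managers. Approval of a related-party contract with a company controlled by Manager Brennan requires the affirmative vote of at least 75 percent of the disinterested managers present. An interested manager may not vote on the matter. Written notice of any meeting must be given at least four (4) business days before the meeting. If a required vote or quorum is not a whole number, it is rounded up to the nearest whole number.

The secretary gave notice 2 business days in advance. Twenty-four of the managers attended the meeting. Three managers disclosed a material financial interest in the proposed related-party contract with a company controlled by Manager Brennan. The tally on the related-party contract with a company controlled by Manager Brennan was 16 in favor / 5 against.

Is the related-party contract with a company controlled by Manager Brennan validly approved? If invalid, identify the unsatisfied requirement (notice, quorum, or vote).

Invalid — notice requirement not satisfied.

Notice: 2 business days given; 4 required (2 < 4). Not satisfied.
Quorum: 24 present (interested managers count toward quorum); quorum is 20. Satisfied.
Vote: the related-party contract with a company controlled by Manager Brennan requires three-fourths of the disinterested managers present (24 − 3 = 21). 3/4 of 21 = 15.75, rounded up to 16, so 16 affirmative votes are needed; 16 voted in favor. Satisfied.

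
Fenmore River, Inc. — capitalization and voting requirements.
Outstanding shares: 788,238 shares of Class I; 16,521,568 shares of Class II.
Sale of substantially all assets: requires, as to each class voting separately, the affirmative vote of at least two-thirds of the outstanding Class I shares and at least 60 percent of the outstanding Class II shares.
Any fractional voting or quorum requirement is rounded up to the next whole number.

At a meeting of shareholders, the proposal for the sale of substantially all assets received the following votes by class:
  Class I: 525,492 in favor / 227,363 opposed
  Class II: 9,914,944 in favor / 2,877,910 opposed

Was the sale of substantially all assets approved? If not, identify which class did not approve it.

Approved — every class gave the required vote.

Class I: 2/3 of 788238 = 525492; 525,492 required, 525,492 in favor — approved.
Class II: 3/5 of 16521568 = 9912940.80, rounded up to 9912941; 9,912,941 required, 9,914,944 in favor — approved.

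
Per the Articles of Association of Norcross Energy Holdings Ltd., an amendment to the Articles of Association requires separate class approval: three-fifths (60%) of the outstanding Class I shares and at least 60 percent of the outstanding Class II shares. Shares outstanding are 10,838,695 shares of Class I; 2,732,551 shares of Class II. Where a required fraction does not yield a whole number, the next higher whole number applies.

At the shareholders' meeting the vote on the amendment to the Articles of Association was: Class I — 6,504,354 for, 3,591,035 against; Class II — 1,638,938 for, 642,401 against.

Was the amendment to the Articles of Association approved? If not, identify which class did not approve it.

Class I: 3/5 of 10838695 = 6503217; 6,503,217 required, 6,504,354 in favor — approved.
Class II: 3/5 of 2732551 = 1639530.60, rounded up to 1639531; 1,639,531 required, 1,638,938 in favor — not approved.

Not approved — the Class II shares did not give the required vote.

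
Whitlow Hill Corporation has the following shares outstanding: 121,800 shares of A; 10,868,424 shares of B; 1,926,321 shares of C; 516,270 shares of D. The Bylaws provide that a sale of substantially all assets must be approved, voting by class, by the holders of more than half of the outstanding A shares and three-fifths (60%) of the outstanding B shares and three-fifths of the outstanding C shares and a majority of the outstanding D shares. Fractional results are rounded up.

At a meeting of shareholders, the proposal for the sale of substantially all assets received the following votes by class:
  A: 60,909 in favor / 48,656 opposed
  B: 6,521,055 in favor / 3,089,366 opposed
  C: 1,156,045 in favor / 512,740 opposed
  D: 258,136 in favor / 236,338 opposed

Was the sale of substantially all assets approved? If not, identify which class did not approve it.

A: a majority of 121800 is 60901; 60,901 required, 60,909 in favor — approved.
B: 3/5 of 10868424 = 6521054.40, rounded up to 6521055; 6,521,055 required, 6,521,055 in favor — approved.
C: 3/5 of 1926321 = 1155792.60, rounded up to 1155793; 1,155,793 required, 1,156,045 in favor — approved.
D: a majority of 516270 is 258136; 258,136 required, 258,136 in favor — approved.

Approved — every class gave the required vote.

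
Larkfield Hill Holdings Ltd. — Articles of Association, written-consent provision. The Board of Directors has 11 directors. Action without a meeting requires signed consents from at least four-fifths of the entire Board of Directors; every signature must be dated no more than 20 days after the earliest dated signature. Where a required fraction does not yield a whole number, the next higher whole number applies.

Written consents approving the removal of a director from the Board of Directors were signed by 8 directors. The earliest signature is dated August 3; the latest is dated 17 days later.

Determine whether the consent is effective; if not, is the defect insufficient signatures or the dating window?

Signatures required: at least four-fifths of 11 — 4/5 of 11 = 8.80, rounded up to 9, so 9 needed; 8 signed. Insufficient.
Dating window: the latest signature is 17 days after the earliest; the limit is 20 days. Within the window.

Not effective — insufficient signatures.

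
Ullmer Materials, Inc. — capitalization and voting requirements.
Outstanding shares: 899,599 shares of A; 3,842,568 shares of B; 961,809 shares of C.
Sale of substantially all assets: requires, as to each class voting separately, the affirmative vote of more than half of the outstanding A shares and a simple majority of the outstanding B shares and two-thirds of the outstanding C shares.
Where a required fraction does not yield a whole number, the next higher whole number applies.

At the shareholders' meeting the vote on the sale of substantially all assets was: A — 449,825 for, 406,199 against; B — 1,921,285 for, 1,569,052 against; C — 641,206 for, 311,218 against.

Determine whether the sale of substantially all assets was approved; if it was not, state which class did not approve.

Approved — every class gave the required vote.

A: a majority of 899599 is 449800; 449,800 required, 449,825 in favor — approved.
B: a majority of 3842568 is 1921285; 1,921,285 required, 1,921,285 in favor — approved.
C: 2/3 of 961809 = 641206; 641,206 required, 641,206 in favor — approved.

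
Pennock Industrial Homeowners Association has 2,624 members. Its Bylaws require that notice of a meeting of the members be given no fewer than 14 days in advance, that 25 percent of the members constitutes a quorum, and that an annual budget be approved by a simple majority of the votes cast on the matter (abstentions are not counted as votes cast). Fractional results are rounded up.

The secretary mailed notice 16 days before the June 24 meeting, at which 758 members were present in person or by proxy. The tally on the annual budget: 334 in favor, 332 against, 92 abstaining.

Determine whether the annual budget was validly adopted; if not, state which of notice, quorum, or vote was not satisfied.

Notice: 16 days given; 14 required. Satisfied.
Quorum: 25% of 2,624 = 656; 758 present. Satisfied.
Vote: requires a majority of the votes cast (758 − 92 abstaining = 666); a majority of 666 is 334, so 334 needed; 334 in favor. Satisfied.

Valid — all requirements satisfied.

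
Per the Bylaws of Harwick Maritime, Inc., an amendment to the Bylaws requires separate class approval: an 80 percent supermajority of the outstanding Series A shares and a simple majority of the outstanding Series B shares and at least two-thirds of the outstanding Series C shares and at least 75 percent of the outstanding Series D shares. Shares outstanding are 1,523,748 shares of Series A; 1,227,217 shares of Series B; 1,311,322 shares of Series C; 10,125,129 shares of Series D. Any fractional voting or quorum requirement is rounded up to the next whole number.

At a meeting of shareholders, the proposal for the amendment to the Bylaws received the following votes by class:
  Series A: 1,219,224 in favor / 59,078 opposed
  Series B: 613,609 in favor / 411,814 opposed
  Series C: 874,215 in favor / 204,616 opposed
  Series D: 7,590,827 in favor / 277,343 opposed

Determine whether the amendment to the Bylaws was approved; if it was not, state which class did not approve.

Series A: 4/5 of 1523748 = 1218998.40, rounded up to 1218999; 1,218,999 required, 1,219,224 in favor — approved.
Series B: a majority of 1227217 is 613609; 613,609 required, 613,609 in favor — approved.
Series C: 2/3 of 1311322 = 874214.67, rounded up to 874215; 874,215 required, 874,215 in favor — approved.
Series D: 3/4 of 10125129 = 7593846.75, rounded up to 7593847; 7,593,847 required, 7,590,827 in favor — not approved.

Not approved — the Series D shares did not give the required vote.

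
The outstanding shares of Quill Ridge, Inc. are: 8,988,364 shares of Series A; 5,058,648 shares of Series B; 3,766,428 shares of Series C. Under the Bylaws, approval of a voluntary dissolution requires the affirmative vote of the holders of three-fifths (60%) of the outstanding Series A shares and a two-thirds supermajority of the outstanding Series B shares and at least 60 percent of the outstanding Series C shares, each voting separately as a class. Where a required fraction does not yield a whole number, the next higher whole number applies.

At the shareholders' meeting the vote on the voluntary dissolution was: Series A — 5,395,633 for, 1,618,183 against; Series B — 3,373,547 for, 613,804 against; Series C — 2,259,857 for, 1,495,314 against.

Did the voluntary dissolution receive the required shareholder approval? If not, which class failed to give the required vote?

Series A: 3/5 of 8988364 = 5393018.40, rounded up to 5393019; 5,393,019 required, 5,395,633 in favor — approved.
Series B: 2/3 of 5058648 = 3372432; 3,372,432 required, 3,373,547 in favor — approved.
Series C: 3/5 of 3766428 = 2259856.80, rounded up to 2259857; 2,259,857 required, 2,259,857 in favor — approved.

Approved — every class gave the required vote.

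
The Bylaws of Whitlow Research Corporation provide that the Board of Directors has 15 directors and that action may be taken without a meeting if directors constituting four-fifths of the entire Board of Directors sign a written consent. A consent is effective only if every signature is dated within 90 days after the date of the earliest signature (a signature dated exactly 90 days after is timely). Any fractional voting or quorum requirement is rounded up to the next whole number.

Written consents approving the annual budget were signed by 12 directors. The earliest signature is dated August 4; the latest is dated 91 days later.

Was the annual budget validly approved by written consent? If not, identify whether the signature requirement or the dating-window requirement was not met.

Signatures required: four-fifths of 15 — 4/5 of 15 = 12, so 12 needed; 12 signed. Sufficient.
Dating window: the latest signature is 91 days after the earliest; the limit is 90 days. Outside the window.

Not effective — dating-window requirement not satisfied.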